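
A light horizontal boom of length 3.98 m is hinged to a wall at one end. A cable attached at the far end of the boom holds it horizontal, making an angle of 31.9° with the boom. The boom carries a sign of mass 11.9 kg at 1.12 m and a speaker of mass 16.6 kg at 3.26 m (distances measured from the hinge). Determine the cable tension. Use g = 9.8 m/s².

Sum moments about the hinge (the unknown hinge reaction has zero arm there).
Sign: 11.9 × 9.8 = 116.6 N down at 1.12 m → arm 1.12 m, τ = 116.6 × 1.12 = 130.6 N·m clockwise.
Speaker: 16.6 × 9.8 = 162.7 N down at 3.26 m → arm 3.26 m, τ = 162.7 × 3.26 = 530.4 N·m clockwise.
Total clockwise load moment = 661 N·m.
The cable tension T acts at 3.98 m; only its component perpendicular to the boom, T sinθ, produces torque. sin 31.9° = 0.5284.
Στ = 0 ⇒ T × 3.98 × 0.5284 = 661 ⇒ T = 661 / 2.103 = 314 N.

T ≈ 314 N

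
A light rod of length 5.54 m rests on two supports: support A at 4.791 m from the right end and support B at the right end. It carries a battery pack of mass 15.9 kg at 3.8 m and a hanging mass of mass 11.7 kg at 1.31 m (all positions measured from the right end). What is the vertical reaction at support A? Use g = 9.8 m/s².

R_A ≈ 155 N

Take moments about support B.
Battery pack: 15.9 × 9.8 = 155.8 N down at 3.8 m → arm 3.8 m, τ = 155.8 × 3.8 = 592 N·m counterclockwise.
Hanging mass: 11.7 × 9.8 = 114.7 N down at 1.31 m → arm 1.31 m, τ = 114.7 × 1.31 = 150.3 N·m counterclockwise.
Net load moment about support B = 742.3 N·m counterclockwise.
Reaction R at support A is upward at 4.791 m, arm 4.791 m → moment R × 4.791 clockwise.
Στ = 0 ⇒ R × 4.791 = 742.3 ⇒ R = 155 N.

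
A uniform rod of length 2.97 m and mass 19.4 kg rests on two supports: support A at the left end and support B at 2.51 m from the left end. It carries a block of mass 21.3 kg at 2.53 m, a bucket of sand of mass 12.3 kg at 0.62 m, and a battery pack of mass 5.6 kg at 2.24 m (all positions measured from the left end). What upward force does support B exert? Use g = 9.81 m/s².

R_B ≈ 402 N

Choose support A as the axis so its reaction then has zero moment arm.
Beam weight: 19.4 × 9.81 = 190.3 N down at 1.485 m → arm 1.485 m, τ = 190.3 × 1.485 = 282.6 N·m clockwise.
Block: 21.3 × 9.81 = 209 N down at 2.53 m → arm 2.53 m, τ = 209 × 2.53 = 528.8 N·m clockwise.
Bucket of sand: 12.3 × 9.81 = 120.7 N down at 0.62 m → arm 0.62 m, τ = 120.7 × 0.62 = 74.83 N·m clockwise.
Battery pack: 5.6 × 9.81 = 54.94 N down at 2.24 m → arm 2.24 m, τ = 54.94 × 2.24 = 123.1 N·m clockwise.
Net load moment about support A = 1009 N·m clockwise.
Reaction R at support B is upward at 2.51 m, arm 2.51 m → moment R × 2.51 counterclockwise.
Setting net torque to zero: R × 2.51 = 1009 → R = 402 N.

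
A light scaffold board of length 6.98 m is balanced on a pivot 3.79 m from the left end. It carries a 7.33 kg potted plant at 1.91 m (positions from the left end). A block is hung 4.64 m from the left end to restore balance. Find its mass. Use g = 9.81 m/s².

Taking torques about the pivot (at 3.79 m from the left end):
Potted plant: 7.33 × 9.81 = 71.91 N down at 1.91 m → arm 1.88 m, τ = 71.91 × 1.88 = 135.2 N·m counterclockwise.
Net moment of known loads = 135.2 N·m counterclockwise.
An unknown mass m at 4.64 m has arm 0.85 m; its moment is m·g·0.85 clockwise.
Στ = 0 ⇒ m × 9.81 × 0.85 = 135.2 ⇒ m = 135.2 / (9.81 × 0.85) = 16.2 kg.

m ≈ 16.2 kg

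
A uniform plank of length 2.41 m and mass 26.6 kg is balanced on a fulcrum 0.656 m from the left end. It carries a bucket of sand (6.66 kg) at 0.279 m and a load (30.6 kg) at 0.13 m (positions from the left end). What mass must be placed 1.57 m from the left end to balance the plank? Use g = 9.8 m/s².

About the fulcrum (at 0.656 m from the left end):
Beam weight: 26.6 × 9.8 = 260.7 N down at 1.205 m → arm 0.549 m, τ = 260.7 × 0.549 = 143.1 N·m clockwise.
Bucket of sand: 6.66 × 9.8 = 65.27 N down at 0.279 m → arm 0.377 m, τ = 65.27 × 0.377 = 24.61 N·m counterclockwise.
Load: 30.6 × 9.8 = 299.9 N down at 0.13 m → arm 0.526 m, τ = 299.9 × 0.526 = 157.7 N·m counterclockwise.
Net moment of known loads = 39.21 N·m counterclockwise.
An unknown mass m at 1.57 m has arm 0.914 m; its moment is m·g·0.914 clockwise.
Setting net torque to zero: m × 9.8 × 0.914 = 39.21 → m = 39.21 / (9.8 × 0.914) = 4.38 kg.

m ≈ 4.38 kg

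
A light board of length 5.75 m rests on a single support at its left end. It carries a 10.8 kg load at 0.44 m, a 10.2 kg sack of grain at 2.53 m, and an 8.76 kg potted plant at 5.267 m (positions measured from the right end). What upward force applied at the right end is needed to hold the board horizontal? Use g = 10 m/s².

Choose the left end as the axis so the unknown pivot reaction has zero arm there.
Load: 10.8 × 10 = 108 N down at 0.44 m → arm 5.31 m, τ = 108 × 5.31 = 573.5 N·m clockwise.
Sack of grain: 10.2 × 10 = 102 N down at 2.53 m → arm 3.22 m, τ = 102 × 3.22 = 328.4 N·m clockwise.
Potted plant: 8.76 × 10 = 87.6 N down at 5.267 m → arm 0.483 m, τ = 87.6 × 0.483 = 42.31 N·m clockwise.
Net moment of the loads = 944.2 N·m clockwise.
The upward force F acts at the right end, arm 5.75 m, giving F × 5.75 counterclockwise.
For rotational equilibrium, F × 5.75 = 944.2, so F = 944.2 / 5.75 = 164 N.

F ≈ 164 N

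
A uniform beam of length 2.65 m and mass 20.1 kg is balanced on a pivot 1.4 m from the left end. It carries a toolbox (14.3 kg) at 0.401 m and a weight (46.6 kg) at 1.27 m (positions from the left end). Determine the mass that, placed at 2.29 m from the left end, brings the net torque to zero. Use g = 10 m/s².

About the pivot (at 1.4 m from the left end):
Beam weight: 20.1 × 10 = 201 N down at 1.325 m → arm 0.075 m, τ = 201 × 0.075 = 15.07 N·m counterclockwise.
Toolbox: 14.3 × 10 = 143 N down at 0.401 m → arm 0.999 m, τ = 143 × 0.999 = 142.9 N·m counterclockwise.
Weight: 46.6 × 10 = 466 N down at 1.27 m → arm 0.13 m, τ = 466 × 0.13 = 60.58 N·m counterclockwise.
Net moment of known loads = 218.6 N·m counterclockwise.
An unknown mass m at 2.29 m has arm 0.89 m; its moment is m·g·0.89 clockwise.
Balancing moments: m × 10 × 0.89 = 218.6, giving m = 218.6 / (10 × 0.89) = 24.6 kg.

m ≈ 24.6 kg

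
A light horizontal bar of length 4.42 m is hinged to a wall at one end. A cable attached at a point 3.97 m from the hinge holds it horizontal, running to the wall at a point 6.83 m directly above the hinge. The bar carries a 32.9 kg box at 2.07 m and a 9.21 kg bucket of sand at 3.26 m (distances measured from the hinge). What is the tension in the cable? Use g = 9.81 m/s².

Taking torques about the hinge:
Box: 32.9 × 9.81 = 322.7 N down at 2.07 m → arm 2.07 m, τ = 322.7 × 2.07 = 668 N·m clockwise.
Bucket of sand: 9.21 × 9.81 = 90.35 N down at 3.26 m → arm 3.26 m, τ = 90.35 × 3.26 = 294.5 N·m clockwise.
Total clockwise load moment = 962.5 N·m.
The cable tension T acts at 3.97 m; only its component perpendicular to the bar, T sinθ, produces torque. sinθ = h/√(h²+d²) = 6.83/√(6.83²+3.97²) = 0.8646.
Setting net torque to zero: T × 3.97 × 0.8646 = 962.5 → T = 962.5 / 3.432 = 280 N.

T ≈ 280 N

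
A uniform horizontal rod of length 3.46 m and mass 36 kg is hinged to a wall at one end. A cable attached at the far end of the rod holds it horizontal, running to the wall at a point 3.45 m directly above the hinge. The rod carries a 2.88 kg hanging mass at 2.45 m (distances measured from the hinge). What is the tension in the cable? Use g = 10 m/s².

About the hinge:
Beam weight: 36 × 10 = 360 N down at 1.73 m → arm 1.73 m, τ = 360 × 1.73 = 622.8 N·m clockwise.
Hanging mass: 2.88 × 10 = 28.8 N down at 2.45 m → arm 2.45 m, τ = 28.8 × 2.45 = 70.56 N·m clockwise.
Total clockwise load moment = 693.4 N·m.
The cable tension T acts at 3.46 m; only its component perpendicular to the rod, T sinθ, produces torque. sinθ = h/√(h²+d²) = 3.45/√(3.45²+3.46²) = 0.7061.
Στ = 0 ⇒ T × 3.46 × 0.7061 = 693.4 ⇒ T = 693.4 / 2.443 = 284 N.

T ≈ 284 N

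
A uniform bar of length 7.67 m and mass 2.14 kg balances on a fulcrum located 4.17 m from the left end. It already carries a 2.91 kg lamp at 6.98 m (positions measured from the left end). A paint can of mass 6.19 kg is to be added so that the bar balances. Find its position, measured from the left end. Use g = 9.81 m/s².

Choose the fulcrum (at 4.17 m from the left end) as the axis so the support reaction has zero arm there.
Beam weight: 2.14 × 9.81 = 20.99 N down at 3.835 m → arm 0.335 m, τ = 20.99 × 0.335 = 7.032 N·m counterclockwise.
Lamp: 2.91 × 9.81 = 28.55 N down at 6.98 m → arm 2.81 m, τ = 28.55 × 2.81 = 80.23 N·m clockwise.
Net moment of existing loads = 73.2 N·m clockwise.
The paint can weighs 6.19 × 9.81 = 60.72 N and must supply an equal counterclockwise moment, so its lever arm about the fulcrum is 73.2 / 60.72 = 1.21 m.
That puts it at 4.17 − 1.21 = 2.96 m from the left end.

x ≈ 2.96 m from the left end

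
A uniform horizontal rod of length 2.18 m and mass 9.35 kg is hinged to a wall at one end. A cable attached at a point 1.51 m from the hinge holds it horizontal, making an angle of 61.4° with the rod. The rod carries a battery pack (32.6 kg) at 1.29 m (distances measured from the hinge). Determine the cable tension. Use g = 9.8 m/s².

Choose the hinge as the axis so the unknown hinge reaction has zero arm there.
Beam weight: 9.35 × 9.8 = 91.63 N down at 1.09 m → arm 1.09 m, τ = 91.63 × 1.09 = 99.88 N·m clockwise.
Battery pack: 32.6 × 9.8 = 319.5 N down at 1.29 m → arm 1.29 m, τ = 319.5 × 1.29 = 412.2 N·m clockwise.
Total clockwise load moment = 512.1 N·m.
The cable tension T acts at 1.51 m; only its component perpendicular to the rod, T sinθ, produces torque. sin 61.4° = 0.878.
Setting net torque to zero: T × 1.51 × 0.878 = 512.1 → T = 512.1 / 1.326 = 386 N.

T ≈ 386 N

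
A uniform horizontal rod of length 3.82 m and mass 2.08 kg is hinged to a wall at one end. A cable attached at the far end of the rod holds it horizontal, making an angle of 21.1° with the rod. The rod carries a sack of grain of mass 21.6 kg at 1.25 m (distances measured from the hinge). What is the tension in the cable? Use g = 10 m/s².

Sum moments about the hinge (the unknown hinge reaction has zero arm there).
Beam weight: 2.08 × 10 = 20.8 N down at 1.91 m → arm 1.91 m, τ = 20.8 × 1.91 = 39.73 N·m clockwise.
Sack of grain: 21.6 × 10 = 216 N down at 1.25 m → arm 1.25 m, τ = 216 × 1.25 = 270 N·m clockwise.
Total clockwise load moment = 309.7 N·m.
The cable tension T acts at 3.82 m; only its component perpendicular to the rod, T sinθ, produces torque. sin 21.1° = 0.36.
Στ = 0 ⇒ T × 3.82 × 0.36 = 309.7 ⇒ T = 309.7 / 1.375 = 225 N.

T ≈ 225 N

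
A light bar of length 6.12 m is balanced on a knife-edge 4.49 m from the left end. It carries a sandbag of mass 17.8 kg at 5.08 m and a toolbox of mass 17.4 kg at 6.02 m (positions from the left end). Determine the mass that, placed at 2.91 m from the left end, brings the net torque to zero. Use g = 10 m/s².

Choose the knife-edge (at 4.49 m from the left end) as the axis so the support reaction has zero arm there.
Sandbag: 17.8 × 10 = 178 N down at 5.08 m → arm 0.59 m, τ = 178 × 0.59 = 105 N·m clockwise.
Toolbox: 17.4 × 10 = 174 N down at 6.02 m → arm 1.53 m, τ = 174 × 1.53 = 266.2 N·m clockwise.
Net moment of known loads = 371.2 N·m clockwise.
An unknown mass m at 2.91 m has arm 1.58 m; its moment is m·g·1.58 counterclockwise.
Setting net torque to zero: m × 10 × 1.58 = 371.2 → m = 371.2 / (10 × 1.58) = 23.5 kg.

m ≈ 23.5 kg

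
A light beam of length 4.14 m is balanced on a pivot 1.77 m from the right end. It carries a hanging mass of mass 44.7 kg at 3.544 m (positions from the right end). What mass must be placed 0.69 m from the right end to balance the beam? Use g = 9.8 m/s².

Sum moments about the pivot (at 1.77 m from the right end) (the support reaction has zero arm there).
Hanging mass: 44.7 × 9.8 = 438.1 N down at 3.544 m → arm 1.774 m, τ = 438.1 × 1.774 = 777.2 N·m counterclockwise.
Net moment of known loads = 777.2 N·m counterclockwise.
An unknown mass m at 0.69 m has arm 1.08 m; its moment is m·g·1.08 clockwise.
For rotational equilibrium, m × 9.8 × 1.08 = 777.2, so m = 777.2 / (9.8 × 1.08) = 73.4 kg.

m ≈ 73.4 kg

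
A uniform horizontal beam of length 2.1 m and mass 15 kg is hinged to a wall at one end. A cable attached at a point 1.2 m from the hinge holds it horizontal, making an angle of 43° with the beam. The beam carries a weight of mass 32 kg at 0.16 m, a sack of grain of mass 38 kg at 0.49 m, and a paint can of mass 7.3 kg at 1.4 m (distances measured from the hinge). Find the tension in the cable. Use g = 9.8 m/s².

Choose the hinge as the axis so the unknown hinge reaction has zero arm there.
Beam weight: 15 × 9.8 = 147 N down at 1.05 m → arm 1.05 m, τ = 147 × 1.05 = 154.3 N·m clockwise.
Weight: 32 × 9.8 = 313.6 N down at 0.16 m → arm 0.16 m, τ = 313.6 × 0.16 = 50.18 N·m clockwise.
Sack of grain: 38 × 9.8 = 372.4 N down at 0.49 m → arm 0.49 m, τ = 372.4 × 0.49 = 182.5 N·m clockwise.
Paint can: 7.3 × 9.8 = 71.54 N down at 1.4 m → arm 1.4 m, τ = 71.54 × 1.4 = 100.2 N·m clockwise.
Total clockwise load moment = 487.2 N·m.
The cable tension T acts at 1.2 m; only its component perpendicular to the beam, T sinθ, produces torque. sin 43° = 0.682.
Στ = 0 ⇒ T × 1.2 × 0.682 = 487.2 ⇒ T = 487.2 / 0.8184 = 595 N.

T ≈ 595 N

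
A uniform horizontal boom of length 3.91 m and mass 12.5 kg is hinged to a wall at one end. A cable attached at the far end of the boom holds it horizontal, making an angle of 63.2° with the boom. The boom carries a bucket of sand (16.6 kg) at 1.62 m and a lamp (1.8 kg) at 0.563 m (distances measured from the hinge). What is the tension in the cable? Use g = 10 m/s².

T ≈ 150 N

Taking torques about the hinge:
Beam weight: 12.5 × 10 = 125 N down at 1.955 m → arm 1.955 m, τ = 125 × 1.955 = 244.4 N·m clockwise.
Bucket of sand: 16.6 × 10 = 166 N down at 1.62 m → arm 1.62 m, τ = 166 × 1.62 = 268.9 N·m clockwise.
Lamp: 1.8 × 10 = 18 N down at 0.563 m → arm 0.563 m, τ = 18 × 0.563 = 10.13 N·m clockwise.
Total clockwise load moment = 523.4 N·m.
The cable tension T acts at 3.91 m; only its component perpendicular to the boom, T sinθ, produces torque. sin 63.2° = 0.8926.
For rotational equilibrium, T × 3.91 × 0.8926 = 523.4, so T = 523.4 / 3.49 = 150 N.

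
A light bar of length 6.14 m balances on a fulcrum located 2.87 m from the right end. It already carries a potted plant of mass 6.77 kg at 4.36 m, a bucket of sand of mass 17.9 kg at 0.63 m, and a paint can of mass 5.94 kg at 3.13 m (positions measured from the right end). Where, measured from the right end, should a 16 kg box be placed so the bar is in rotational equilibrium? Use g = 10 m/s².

x ≈ 4.65 m from the right end

Take moments about the fulcrum (at 2.87 m from the right end).
Potted plant: 6.77 × 10 = 67.7 N down at 4.36 m → arm 1.49 m, τ = 67.7 × 1.49 = 100.9 N·m counterclockwise.
Bucket of sand: 17.9 × 10 = 179 N down at 0.63 m → arm 2.24 m, τ = 179 × 2.24 = 401 N·m clockwise.
Paint can: 5.94 × 10 = 59.4 N down at 3.13 m → arm 0.26 m, τ = 59.4 × 0.26 = 15.44 N·m counterclockwise.
Net moment of existing loads = 284.7 N·m clockwise.
The box weighs 16 × 10 = 160 N and must supply an equal counterclockwise moment, so its lever arm about the fulcrum is 284.7 / 160 = 1.78 m.
That puts it at 2.87 + 1.78 = 4.65 m from the right end.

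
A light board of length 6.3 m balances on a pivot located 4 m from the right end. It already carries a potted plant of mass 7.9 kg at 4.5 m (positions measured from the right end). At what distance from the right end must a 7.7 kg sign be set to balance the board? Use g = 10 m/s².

x ≈ 3.49 m from the right end

Choose the pivot (at 4 m from the right end) as the axis so the support reaction has zero arm there.
Potted plant: 7.9 × 10 = 79 N down at 4.5 m → arm 0.5 m, τ = 79 × 0.5 = 39.5 N·m counterclockwise.
Net moment of existing loads = 39.5 N·m counterclockwise.
The sign weighs 7.7 × 10 = 77 N and must supply an equal clockwise moment, so its lever arm about the pivot is 39.5 / 77 = 0.513 m.
That puts it at 4 − 0.513 = 3.49 m from the right end.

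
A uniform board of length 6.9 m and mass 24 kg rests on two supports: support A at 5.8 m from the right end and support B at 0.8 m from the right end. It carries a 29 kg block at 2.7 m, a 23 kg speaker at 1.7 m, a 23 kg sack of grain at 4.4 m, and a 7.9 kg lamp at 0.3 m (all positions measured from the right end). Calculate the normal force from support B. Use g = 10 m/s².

Taking torques about support A:
Beam weight: 24 × 10 = 240 N down at 3.45 m → arm 2.35 m, τ = 240 × 2.35 = 564 N·m clockwise.
Block: 29 × 10 = 290 N down at 2.7 m → arm 3.1 m, τ = 290 × 3.1 = 899 N·m clockwise.
Speaker: 23 × 10 = 230 N down at 1.7 m → arm 4.1 m, τ = 230 × 4.1 = 943 N·m clockwise.
Sack of grain: 23 × 10 = 230 N down at 4.4 m → arm 1.4 m, τ = 230 × 1.4 = 322 N·m clockwise.
Lamp: 7.9 × 10 = 79 N down at 0.3 m → arm 5.5 m, τ = 79 × 5.5 = 434.5 N·m clockwise.
Net load moment about support A = 3162 N·m clockwise.
Reaction R at support B is upward at 0.8 m, arm 5 m → moment R × 5 counterclockwise.
Balancing moments: R × 5 = 3162, giving R = 632 N.

R_B ≈ 632 N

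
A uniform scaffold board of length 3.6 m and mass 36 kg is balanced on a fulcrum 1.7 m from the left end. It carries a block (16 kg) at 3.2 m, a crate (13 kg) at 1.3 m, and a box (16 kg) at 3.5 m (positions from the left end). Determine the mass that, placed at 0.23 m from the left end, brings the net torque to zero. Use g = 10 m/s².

Taking torques about the fulcrum (at 1.7 m from the left end):
Beam weight: 36 × 10 = 360 N down at 1.8 m → arm 0.1 m, τ = 360 × 0.1 = 36 N·m clockwise.
Block: 16 × 10 = 160 N down at 3.2 m → arm 1.5 m, τ = 160 × 1.5 = 240 N·m clockwise.
Crate: 13 × 10 = 130 N down at 1.3 m → arm 0.4 m, τ = 130 × 0.4 = 52 N·m counterclockwise.
Box: 16 × 10 = 160 N down at 3.5 m → arm 1.8 m, τ = 160 × 1.8 = 288 N·m clockwise.
Net moment of known loads = 512 N·m clockwise.
An unknown mass m at 0.23 m has arm 1.47 m; its moment is m·g·1.47 counterclockwise.
Balancing moments: m × 10 × 1.47 = 512, giving m = 512 / (10 × 1.47) = 34.8 kg.

m ≈ 34.8 kg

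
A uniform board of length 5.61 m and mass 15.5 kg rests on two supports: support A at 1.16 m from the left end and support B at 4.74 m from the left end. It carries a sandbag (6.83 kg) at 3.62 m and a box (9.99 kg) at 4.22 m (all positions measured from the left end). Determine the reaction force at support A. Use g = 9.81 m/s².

About support B:
Beam weight: 15.5 × 9.81 = 152.1 N down at 2.805 m → arm 1.935 m, τ = 152.1 × 1.935 = 294.3 N·m counterclockwise.
Sandbag: 6.83 × 9.81 = 67 N down at 3.62 m → arm 1.12 m, τ = 67 × 1.12 = 75.04 N·m counterclockwise.
Box: 9.99 × 9.81 = 98 N down at 4.22 m → arm 0.52 m, τ = 98 × 0.52 = 50.96 N·m counterclockwise.
Net load moment about support B = 420.3 N·m counterclockwise.
Reaction R at support A is upward at 1.16 m, arm 3.58 m → moment R × 3.58 clockwise.
Setting net torque to zero: R × 3.58 = 420.3 → R = 117 N.

R_A ≈ 117 N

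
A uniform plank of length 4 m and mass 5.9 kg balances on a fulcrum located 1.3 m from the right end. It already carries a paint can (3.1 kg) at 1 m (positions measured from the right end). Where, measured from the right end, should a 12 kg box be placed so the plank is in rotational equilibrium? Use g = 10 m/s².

Sum moments about the fulcrum (at 1.3 m from the right end) (the support reaction has zero arm there).
Beam weight: 5.9 × 10 = 59 N down at 2 m → arm 0.7 m, τ = 59 × 0.7 = 41.3 N·m counterclockwise.
Paint can: 3.1 × 10 = 31 N down at 1 m → arm 0.3 m, τ = 31 × 0.3 = 9.3 N·m clockwise.
Net moment of existing loads = 32 N·m counterclockwise.
The box weighs 12 × 10 = 120 N and must supply an equal clockwise moment, so its lever arm about the fulcrum is 32 / 120 = 0.267 m.
That puts it at 1.3 − 0.267 = 1.03 m from the right end.

x ≈ 1.03 m from the right end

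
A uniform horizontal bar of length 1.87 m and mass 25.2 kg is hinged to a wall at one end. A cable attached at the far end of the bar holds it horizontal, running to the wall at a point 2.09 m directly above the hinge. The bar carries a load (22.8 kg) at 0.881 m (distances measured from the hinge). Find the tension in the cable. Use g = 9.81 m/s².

Taking torques about the hinge:
Beam weight: 25.2 × 9.81 = 247.2 N down at 0.935 m → arm 0.935 m, τ = 247.2 × 0.935 = 231.1 N·m clockwise.
Load: 22.8 × 9.81 = 223.7 N down at 0.881 m → arm 0.881 m, τ = 223.7 × 0.881 = 197.1 N·m clockwise.
Total clockwise load moment = 428.2 N·m.
The cable tension T acts at 1.87 m; only its component perpendicular to the bar, T sinθ, produces torque. sinθ = h/√(h²+d²) = 2.09/√(2.09²+1.87²) = 0.7452.
Balancing moments: T × 1.87 × 0.7452 = 428.2, giving T = 428.2 / 1.394 = 307 N.

T ≈ 307 N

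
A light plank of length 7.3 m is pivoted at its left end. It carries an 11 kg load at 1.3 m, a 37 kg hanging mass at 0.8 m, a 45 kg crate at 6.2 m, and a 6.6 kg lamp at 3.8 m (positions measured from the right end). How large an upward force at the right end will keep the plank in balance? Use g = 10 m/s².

F ≈ 519 N

Taking torques about the left end:
Load: 11 × 10 = 110 N down at 1.3 m → arm 6 m, τ = 110 × 6 = 660 N·m clockwise.
Hanging mass: 37 × 10 = 370 N down at 0.8 m → arm 6.5 m, τ = 370 × 6.5 = 2405 N·m clockwise.
Crate: 45 × 10 = 450 N down at 6.2 m → arm 1.1 m, τ = 450 × 1.1 = 495 N·m clockwise.
Lamp: 6.6 × 10 = 66 N down at 3.8 m → arm 3.5 m, τ = 66 × 3.5 = 231 N·m clockwise.
Net moment of the loads = 3791 N·m clockwise.
The upward force F acts at the right end, arm 7.3 m, giving F × 7.3 counterclockwise.
Setting net torque to zero: F × 7.3 = 3791 → F = 3791 / 7.3 = 519 N.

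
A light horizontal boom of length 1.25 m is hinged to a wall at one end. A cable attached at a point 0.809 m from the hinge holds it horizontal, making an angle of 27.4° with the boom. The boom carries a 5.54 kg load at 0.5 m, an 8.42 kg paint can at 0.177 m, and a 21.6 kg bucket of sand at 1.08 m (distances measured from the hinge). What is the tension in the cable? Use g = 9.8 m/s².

T ≈ 726 N

Choose the hinge as the axis so the unknown hinge reaction has zero arm there.
Load: 5.54 × 9.8 = 54.29 N down at 0.5 m → arm 0.5 m, τ = 54.29 × 0.5 = 27.14 N·m clockwise.
Paint can: 8.42 × 9.8 = 82.52 N down at 0.177 m → arm 0.177 m, τ = 82.52 × 0.177 = 14.61 N·m clockwise.
Bucket of sand: 21.6 × 9.8 = 211.7 N down at 1.08 m → arm 1.08 m, τ = 211.7 × 1.08 = 228.6 N·m clockwise.
Total clockwise load moment = 270.4 N·m.
The cable tension T acts at 0.809 m; only its component perpendicular to the boom, T sinθ, produces torque. sin 27.4° = 0.4602.
Στ = 0 ⇒ T × 0.809 × 0.4602 = 270.4 ⇒ T = 270.4 / 0.3723 = 726 N.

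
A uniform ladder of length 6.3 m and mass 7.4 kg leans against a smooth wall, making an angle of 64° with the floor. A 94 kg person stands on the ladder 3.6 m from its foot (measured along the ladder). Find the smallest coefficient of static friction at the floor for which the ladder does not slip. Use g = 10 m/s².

Sum moments about the foot of the ladder (the floor normal and friction both act there and drop out).
Ladder weight 7.4×10 = 74 N acts at 3.15 m along the ladder; its horizontal arm is 3.15·cos64° = 1.381 m → τ = 102.2 N·m clockwise.
Person: 94×10 = 940 N at 3.6 m → arm 1.578 m → τ = 1483 N·m clockwise.
Wall normal N acts horizontally at the top; its moment arm is the height L sinθ = 6.3·sin64° = 5.662 m, counterclockwise.
Στ = 0 ⇒ N × 5.662 = 1585 ⇒ N = 279.9 N.
ΣFx = 0 ⇒ f = N_wall = 279.9 N. ΣFy = 0 ⇒ N_floor = 1014 N.
μ_min = f / N_floor = 279.9 / 1014 = 0.276.

μ_min ≈ 0.276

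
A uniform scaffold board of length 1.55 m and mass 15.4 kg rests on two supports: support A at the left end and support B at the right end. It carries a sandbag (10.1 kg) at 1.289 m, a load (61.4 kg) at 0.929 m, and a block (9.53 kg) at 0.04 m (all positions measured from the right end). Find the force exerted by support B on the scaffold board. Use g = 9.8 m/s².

R_B ≈ 424 N

Sum moments about support A (its reaction then has zero moment arm).
Beam weight: 15.4 × 9.8 = 150.9 N down at 0.775 m → arm 0.775 m, τ = 150.9 × 0.775 = 116.9 N·m clockwise.
Sandbag: 10.1 × 9.8 = 98.98 N down at 1.289 m → arm 0.261 m, τ = 98.98 × 0.261 = 25.83 N·m clockwise.
Load: 61.4 × 9.8 = 601.7 N down at 0.929 m → arm 0.621 m, τ = 601.7 × 0.621 = 373.7 N·m clockwise.
Block: 9.53 × 9.8 = 93.39 N down at 0.04 m → arm 1.51 m, τ = 93.39 × 1.51 = 141 N·m clockwise.
Net load moment about support A = 657.4 N·m clockwise.
Reaction R at support B is upward at 0 m, arm 1.55 m → moment R × 1.55 counterclockwise.
Στ = 0 ⇒ R × 1.55 = 657.4 ⇒ R = 424 N.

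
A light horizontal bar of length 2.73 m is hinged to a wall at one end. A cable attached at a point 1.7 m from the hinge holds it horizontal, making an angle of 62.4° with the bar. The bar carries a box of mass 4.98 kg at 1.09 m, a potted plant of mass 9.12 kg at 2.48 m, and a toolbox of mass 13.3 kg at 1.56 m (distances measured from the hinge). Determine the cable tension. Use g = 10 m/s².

Choose the hinge as the axis so the unknown hinge reaction has zero arm there.
Box: 4.98 × 10 = 49.8 N down at 1.09 m → arm 1.09 m, τ = 49.8 × 1.09 = 54.28 N·m clockwise.
Potted plant: 9.12 × 10 = 91.2 N down at 2.48 m → arm 2.48 m, τ = 91.2 × 2.48 = 226.2 N·m clockwise.
Toolbox: 13.3 × 10 = 133 N down at 1.56 m → arm 1.56 m, τ = 133 × 1.56 = 207.5 N·m clockwise.
Total clockwise load moment = 488 N·m.
The cable tension T acts at 1.7 m; only its component perpendicular to the bar, T sinθ, produces torque. sin 62.4° = 0.8862.
Setting net torque to zero: T × 1.7 × 0.8862 = 488 → T = 488 / 1.507 = 324 N.

T ≈ 324 N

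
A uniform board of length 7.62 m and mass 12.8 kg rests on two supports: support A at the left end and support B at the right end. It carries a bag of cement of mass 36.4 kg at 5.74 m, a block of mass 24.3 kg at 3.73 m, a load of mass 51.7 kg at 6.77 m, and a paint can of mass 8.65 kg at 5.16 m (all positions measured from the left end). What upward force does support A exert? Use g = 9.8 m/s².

Taking torques about support B:
Beam weight: 12.8 × 9.8 = 125.4 N down at 3.81 m → arm 3.81 m, τ = 125.4 × 3.81 = 477.8 N·m counterclockwise.
Bag of cement: 36.4 × 9.8 = 356.7 N down at 5.74 m → arm 1.88 m, τ = 356.7 × 1.88 = 670.6 N·m counterclockwise.
Block: 24.3 × 9.8 = 238.1 N down at 3.73 m → arm 3.89 m, τ = 238.1 × 3.89 = 926.2 N·m counterclockwise.
Load: 51.7 × 9.8 = 506.7 N down at 6.77 m → arm 0.85 m, τ = 506.7 × 0.85 = 430.7 N·m counterclockwise.
Paint can: 8.65 × 9.8 = 84.77 N down at 5.16 m → arm 2.46 m, τ = 84.77 × 2.46 = 208.5 N·m counterclockwise.
Net load moment about support B = 2714 N·m counterclockwise.
Reaction R at support A is upward at 0 m, arm 7.62 m → moment R × 7.62 clockwise.
Setting net torque to zero: R × 7.62 = 2714 → R = 356 N.

R_A ≈ 356 N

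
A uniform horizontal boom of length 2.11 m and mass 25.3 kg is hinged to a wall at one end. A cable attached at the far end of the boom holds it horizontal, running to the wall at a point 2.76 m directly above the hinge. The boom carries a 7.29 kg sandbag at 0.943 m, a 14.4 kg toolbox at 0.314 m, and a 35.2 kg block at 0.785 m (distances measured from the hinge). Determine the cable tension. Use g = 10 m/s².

T ≈ 392 N

Sum moments about the hinge (the unknown hinge reaction has zero arm there).
Beam weight: 25.3 × 10 = 253 N down at 1.055 m → arm 1.055 m, τ = 253 × 1.055 = 266.9 N·m clockwise.
Sandbag: 7.29 × 10 = 72.9 N down at 0.943 m → arm 0.943 m, τ = 72.9 × 0.943 = 68.74 N·m clockwise.
Toolbox: 14.4 × 10 = 144 N down at 0.314 m → arm 0.314 m, τ = 144 × 0.314 = 45.22 N·m clockwise.
Block: 35.2 × 10 = 352 N down at 0.785 m → arm 0.785 m, τ = 352 × 0.785 = 276.3 N·m clockwise.
Total clockwise load moment = 657.2 N·m.
The cable tension T acts at 2.11 m; only its component perpendicular to the boom, T sinθ, produces torque. sinθ = h/√(h²+d²) = 2.76/√(2.76²+2.11²) = 0.7944.
Balancing moments: T × 2.11 × 0.7944 = 657.2, giving T = 657.2 / 1.676 = 392 N.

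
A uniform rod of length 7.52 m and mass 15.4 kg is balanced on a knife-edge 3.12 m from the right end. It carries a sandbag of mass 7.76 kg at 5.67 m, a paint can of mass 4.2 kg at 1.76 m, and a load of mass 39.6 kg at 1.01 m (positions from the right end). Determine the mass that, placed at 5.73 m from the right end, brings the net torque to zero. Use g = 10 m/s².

m ≈ 22.8 kg

Choose the knife-edge (at 3.12 m from the right end) as the axis so the support reaction has zero arm there.
Beam weight: 15.4 × 10 = 154 N down at 3.76 m → arm 0.64 m, τ = 154 × 0.64 = 98.56 N·m counterclockwise.
Sandbag: 7.76 × 10 = 77.6 N down at 5.67 m → arm 2.55 m, τ = 77.6 × 2.55 = 197.9 N·m counterclockwise.
Paint can: 4.2 × 10 = 42 N down at 1.76 m → arm 1.36 m, τ = 42 × 1.36 = 57.12 N·m clockwise.
Load: 39.6 × 10 = 396 N down at 1.01 m → arm 2.11 m, τ = 396 × 2.11 = 835.6 N·m clockwise.
Net moment of known loads = 596.3 N·m clockwise.
An unknown mass m at 5.73 m has arm 2.61 m; its moment is m·g·2.61 counterclockwise.
For rotational equilibrium, m × 10 × 2.61 = 596.3, so m = 596.3 / (10 × 2.61) = 22.8 kg.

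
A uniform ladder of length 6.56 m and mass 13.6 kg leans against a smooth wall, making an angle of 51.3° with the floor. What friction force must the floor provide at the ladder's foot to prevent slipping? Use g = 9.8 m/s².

Taking torques about the foot of the ladder:
Ladder weight 13.6×9.8 = 133.3 N acts at 3.28 m along the ladder; its horizontal arm is 3.28·cos51.3° = 2.051 m → τ = 273.4 N·m clockwise.
Wall normal N acts horizontally at the top; its moment arm is the height L sinθ = 6.56·sin51.3° = 5.12 m, counterclockwise.
Balancing moments: N × 5.12 = 273.4, giving N = 53.4 N.
ΣFx = 0: friction at the foot balances the wall's push, so f = N_wall = 53.4 N.

f ≈ 53.4 N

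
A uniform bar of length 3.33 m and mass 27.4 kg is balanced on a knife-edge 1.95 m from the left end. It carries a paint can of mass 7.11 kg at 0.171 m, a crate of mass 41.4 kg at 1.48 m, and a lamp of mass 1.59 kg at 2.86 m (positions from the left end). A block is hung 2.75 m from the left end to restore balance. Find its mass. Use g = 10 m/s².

m ≈ 48.1 kg

Sum moments about the knife-edge (at 1.95 m from the left end) (the support reaction has zero arm there).
Beam weight: 27.4 × 10 = 274 N down at 1.665 m → arm 0.285 m, τ = 274 × 0.285 = 78.09 N·m counterclockwise.
Paint can: 7.11 × 10 = 71.1 N down at 0.171 m → arm 1.779 m, τ = 71.1 × 1.779 = 126.5 N·m counterclockwise.
Crate: 41.4 × 10 = 414 N down at 1.48 m → arm 0.47 m, τ = 414 × 0.47 = 194.6 N·m counterclockwise.
Lamp: 1.59 × 10 = 15.9 N down at 2.86 m → arm 0.91 m, τ = 15.9 × 0.91 = 14.47 N·m clockwise.
Net moment of known loads = 384.7 N·m counterclockwise.
An unknown mass m at 2.75 m has arm 0.8 m; its moment is m·g·0.8 clockwise.
For rotational equilibrium, m × 10 × 0.8 = 384.7, so m = 384.7 / (10 × 0.8) = 48.1 kg.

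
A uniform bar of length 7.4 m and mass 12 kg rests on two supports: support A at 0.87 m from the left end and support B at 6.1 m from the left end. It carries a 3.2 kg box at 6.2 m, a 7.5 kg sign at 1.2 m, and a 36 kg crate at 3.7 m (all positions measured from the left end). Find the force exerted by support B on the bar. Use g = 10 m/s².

R_B ≈ 297 N

Choose support A as the axis so its reaction then has zero moment arm.
Beam weight: 12 × 10 = 120 N down at 3.7 m → arm 2.83 m, τ = 120 × 2.83 = 339.6 N·m clockwise.
Box: 3.2 × 10 = 32 N down at 6.2 m → arm 5.33 m, τ = 32 × 5.33 = 170.6 N·m clockwise.
Sign: 7.5 × 10 = 75 N down at 1.2 m → arm 0.33 m, τ = 75 × 0.33 = 24.75 N·m clockwise.
Crate: 36 × 10 = 360 N down at 3.7 m → arm 2.83 m, τ = 360 × 2.83 = 1019 N·m clockwise.
Net load moment about support A = 1554 N·m clockwise.
Reaction R at support B is upward at 6.1 m, arm 5.23 m → moment R × 5.23 counterclockwise.
For rotational equilibrium, R × 5.23 = 1554, so R = 297 N.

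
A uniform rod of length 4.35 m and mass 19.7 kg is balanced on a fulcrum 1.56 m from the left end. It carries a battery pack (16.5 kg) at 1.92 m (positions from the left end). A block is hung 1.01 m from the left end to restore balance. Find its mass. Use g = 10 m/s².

m ≈ 32.8 kg

About the fulcrum (at 1.56 m from the left end):
Beam weight: 19.7 × 10 = 197 N down at 2.175 m → arm 0.615 m, τ = 197 × 0.615 = 121.2 N·m clockwise.
Battery pack: 16.5 × 10 = 165 N down at 1.92 m → arm 0.36 m, τ = 165 × 0.36 = 59.4 N·m clockwise.
Net moment of known loads = 180.6 N·m clockwise.
An unknown mass m at 1.01 m has arm 0.55 m; its moment is m·g·0.55 counterclockwise.
For rotational equilibrium, m × 10 × 0.55 = 180.6, so m = 180.6 / (10 × 0.55) = 32.8 kg.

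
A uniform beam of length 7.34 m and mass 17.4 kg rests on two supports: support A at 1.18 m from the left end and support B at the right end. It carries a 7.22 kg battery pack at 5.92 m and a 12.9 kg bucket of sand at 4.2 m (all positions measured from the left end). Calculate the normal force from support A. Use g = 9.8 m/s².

R_A ≈ 182 N

Choose support B as the axis so its reaction then has zero moment arm.
Beam weight: 17.4 × 9.8 = 170.5 N down at 3.67 m → arm 3.67 m, τ = 170.5 × 3.67 = 625.7 N·m counterclockwise.
Battery pack: 7.22 × 9.8 = 70.76 N down at 5.92 m → arm 1.42 m, τ = 70.76 × 1.42 = 100.5 N·m counterclockwise.
Bucket of sand: 12.9 × 9.8 = 126.4 N down at 4.2 m → arm 3.14 m, τ = 126.4 × 3.14 = 396.9 N·m counterclockwise.
Net load moment about support B = 1123 N·m counterclockwise.
Reaction R at support A is upward at 1.18 m, arm 6.16 m → moment R × 6.16 clockwise.
Balancing moments: R × 6.16 = 1123, giving R = 182 N.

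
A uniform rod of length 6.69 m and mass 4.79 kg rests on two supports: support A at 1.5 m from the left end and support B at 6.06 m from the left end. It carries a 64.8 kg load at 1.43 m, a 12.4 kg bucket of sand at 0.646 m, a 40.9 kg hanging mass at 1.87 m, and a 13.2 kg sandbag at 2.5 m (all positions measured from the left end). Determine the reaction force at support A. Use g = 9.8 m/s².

Sum moments about support B (its reaction then has zero moment arm).
Beam weight: 4.79 × 9.8 = 46.94 N down at 3.345 m → arm 2.715 m, τ = 46.94 × 2.715 = 127.4 N·m counterclockwise.
Load: 64.8 × 9.8 = 635 N down at 1.43 m → arm 4.63 m, τ = 635 × 4.63 = 2940 N·m counterclockwise.
Bucket of sand: 12.4 × 9.8 = 121.5 N down at 0.646 m → arm 5.414 m, τ = 121.5 × 5.414 = 657.8 N·m counterclockwise.
Hanging mass: 40.9 × 9.8 = 400.8 N down at 1.87 m → arm 4.19 m, τ = 400.8 × 4.19 = 1679 N·m counterclockwise.
Sandbag: 13.2 × 9.8 = 129.4 N down at 2.5 m → arm 3.56 m, τ = 129.4 × 3.56 = 460.7 N·m counterclockwise.
Net load moment about support B = 5865 N·m counterclockwise.
Reaction R at support A is upward at 1.5 m, arm 4.56 m → moment R × 4.56 clockwise.
For rotational equilibrium, R × 4.56 = 5865, so R = 1290 N.

R_A ≈ 1290 N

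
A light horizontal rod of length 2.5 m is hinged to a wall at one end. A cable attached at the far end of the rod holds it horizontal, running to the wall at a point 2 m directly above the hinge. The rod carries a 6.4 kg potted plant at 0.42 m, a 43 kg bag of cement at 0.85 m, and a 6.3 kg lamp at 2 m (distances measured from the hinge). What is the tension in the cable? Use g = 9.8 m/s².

Sum moments about the hinge (the unknown hinge reaction has zero arm there).
Potted plant: 6.4 × 9.8 = 62.72 N down at 0.42 m → arm 0.42 m, τ = 62.72 × 0.42 = 26.34 N·m clockwise.
Bag of cement: 43 × 9.8 = 421.4 N down at 0.85 m → arm 0.85 m, τ = 421.4 × 0.85 = 358.2 N·m clockwise.
Lamp: 6.3 × 9.8 = 61.74 N down at 2 m → arm 2 m, τ = 61.74 × 2 = 123.5 N·m clockwise.
Total clockwise load moment = 508 N·m.
The cable tension T acts at 2.5 m; only its component perpendicular to the rod, T sinθ, produces torque. sinθ = h/√(h²+d²) = 2/√(2²+2.5²) = 0.6247.
Στ = 0 ⇒ T × 2.5 × 0.6247 = 508 ⇒ T = 508 / 1.562 = 325 N.

T ≈ 325 N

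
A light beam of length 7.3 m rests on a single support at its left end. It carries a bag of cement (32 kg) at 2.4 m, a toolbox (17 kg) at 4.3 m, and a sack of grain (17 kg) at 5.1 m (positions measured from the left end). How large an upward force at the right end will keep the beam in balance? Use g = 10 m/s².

Taking torques about the left end:
Bag of cement: 32 × 10 = 320 N down at 2.4 m → arm 2.4 m, τ = 320 × 2.4 = 768 N·m clockwise.
Toolbox: 17 × 10 = 170 N down at 4.3 m → arm 4.3 m, τ = 170 × 4.3 = 731 N·m clockwise.
Sack of grain: 17 × 10 = 170 N down at 5.1 m → arm 5.1 m, τ = 170 × 5.1 = 867 N·m clockwise.
Net moment of the loads = 2366 N·m clockwise.
The upward force F acts at the right end, arm 7.3 m, giving F × 7.3 counterclockwise.
For rotational equilibrium, F × 7.3 = 2366, so F = 2366 / 7.3 = 324 N.

F ≈ 324 N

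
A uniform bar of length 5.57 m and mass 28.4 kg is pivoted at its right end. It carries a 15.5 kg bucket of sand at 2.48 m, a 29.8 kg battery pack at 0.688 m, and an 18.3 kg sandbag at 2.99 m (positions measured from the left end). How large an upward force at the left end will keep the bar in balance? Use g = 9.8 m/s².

F ≈ 562 N

Choose the right end as the axis so the unknown pivot reaction has zero arm there.
Beam weight: 28.4 × 9.8 = 278.3 N down at 2.785 m → arm 2.785 m, τ = 278.3 × 2.785 = 775.1 N·m counterclockwise.
Bucket of sand: 15.5 × 9.8 = 151.9 N down at 2.48 m → arm 3.09 m, τ = 151.9 × 3.09 = 469.4 N·m counterclockwise.
Battery pack: 29.8 × 9.8 = 292 N down at 0.688 m → arm 4.882 m, τ = 292 × 4.882 = 1426 N·m counterclockwise.
Sandbag: 18.3 × 9.8 = 179.3 N down at 2.99 m → arm 2.58 m, τ = 179.3 × 2.58 = 462.6 N·m counterclockwise.
Net moment of the loads = 3133 N·m counterclockwise.
The upward force F acts at the left end, arm 5.57 m, giving F × 5.57 clockwise.
Balancing moments: F × 5.57 = 3133, giving F = 3133 / 5.57 = 562 N.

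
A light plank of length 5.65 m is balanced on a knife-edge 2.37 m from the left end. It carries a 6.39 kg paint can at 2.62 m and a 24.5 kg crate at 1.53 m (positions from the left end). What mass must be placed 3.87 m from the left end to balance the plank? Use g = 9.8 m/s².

Take moments about the knife-edge (at 2.37 m from the left end).
Paint can: 6.39 × 9.8 = 62.62 N down at 2.62 m → arm 0.25 m, τ = 62.62 × 0.25 = 15.65 N·m clockwise.
Crate: 24.5 × 9.8 = 240.1 N down at 1.53 m → arm 0.84 m, τ = 240.1 × 0.84 = 201.7 N·m counterclockwise.
Net moment of known loads = 186 N·m counterclockwise.
An unknown mass m at 3.87 m has arm 1.5 m; its moment is m·g·1.5 clockwise.
For rotational equilibrium, m × 9.8 × 1.5 = 186, so m = 186 / (9.8 × 1.5) = 12.7 kg.

m ≈ 12.7 kg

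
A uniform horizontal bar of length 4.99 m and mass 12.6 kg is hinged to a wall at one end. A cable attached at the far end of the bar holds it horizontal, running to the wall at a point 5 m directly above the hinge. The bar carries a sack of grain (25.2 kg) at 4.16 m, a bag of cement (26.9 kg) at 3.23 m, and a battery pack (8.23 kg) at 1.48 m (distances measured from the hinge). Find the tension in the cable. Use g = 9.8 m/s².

T ≈ 653 N

Taking torques about the hinge:
Beam weight: 12.6 × 9.8 = 123.5 N down at 2.495 m → arm 2.495 m, τ = 123.5 × 2.495 = 308.1 N·m clockwise.
Sack of grain: 25.2 × 9.8 = 247 N down at 4.16 m → arm 4.16 m, τ = 247 × 4.16 = 1028 N·m clockwise.
Bag of cement: 26.9 × 9.8 = 263.6 N down at 3.23 m → arm 3.23 m, τ = 263.6 × 3.23 = 851.4 N·m clockwise.
Battery pack: 8.23 × 9.8 = 80.65 N down at 1.48 m → arm 1.48 m, τ = 80.65 × 1.48 = 119.4 N·m clockwise.
Total clockwise load moment = 2307 N·m.
The cable tension T acts at 4.99 m; only its component perpendicular to the bar, T sinθ, produces torque. sinθ = h/√(h²+d²) = 5/√(5²+4.99²) = 0.7078.
For rotational equilibrium, T × 4.99 × 0.7078 = 2307, so T = 2307 / 3.532 = 653 N.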